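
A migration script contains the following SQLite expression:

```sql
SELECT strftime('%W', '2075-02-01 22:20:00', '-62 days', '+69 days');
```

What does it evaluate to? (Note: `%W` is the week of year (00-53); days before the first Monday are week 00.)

05

First apply '-62 days', '+69 days': 2075-02-01 22:20:00 → 2075-02-08 22:20:00.
2075-02-08 is a Friday. SQLite's %W counts Mondays since the year started; the result is 05.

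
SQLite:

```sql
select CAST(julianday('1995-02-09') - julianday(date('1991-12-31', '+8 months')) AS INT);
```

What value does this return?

892

Adding +8 months to 1991-12-31 gives 1992-08-31.
0 days remain in August 1992 after the 31st (31 − 31).
Full months from September 1992 through January 1995 contribute their day counts.
Then 9 days into February 1995.
Total: 0 + 30 + 31 + 30 + 31 + 31 + 28 + 31 + 30 + 31 + 30 + 31 + 31 + 30 + 31 + 30 + 31 + 31 + 28 + 31 + 30 + 31 + 30 + 31 + 31 + 30 + 31 + 30 + 31 + 31 + 9 = 892.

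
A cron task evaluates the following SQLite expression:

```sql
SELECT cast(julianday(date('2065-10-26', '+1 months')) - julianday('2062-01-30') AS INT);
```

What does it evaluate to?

1396

Adding +1 month to 2065-10-26 gives 2065-11-26.
1 day remains in January 2062 after the 30th (31 − 30).
Full months from February 2062 through October 2065 contribute their day counts.
Then 26 days into November 2065.
Total: 1 + 28 + 31 + 30 + 31 + 30 + 31 + 31 + 30 + 31 + 30 + 31 + 31 + 28 + 31 + 30 + 31 + 30 + 31 + 31 + 30 + 31 + 30 + 31 + 31 + 29 + 31 + 30 + 31 + 30 + 31 + 31 + 30 + 31 + 30 + 31 + 31 + 28 + 31 + 30 + 31 + 30 + 31 + 31 + 30 + 31 + 26 = 1396.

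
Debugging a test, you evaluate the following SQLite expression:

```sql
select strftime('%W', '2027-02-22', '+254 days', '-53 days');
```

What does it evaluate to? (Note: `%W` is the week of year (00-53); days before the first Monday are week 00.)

First apply '+254 days', '-53 days': 2027-02-22 → 2027-09-11.
2027-09-11 is a Saturday. SQLite's %W counts Mondays since the year started; the result is 36.

36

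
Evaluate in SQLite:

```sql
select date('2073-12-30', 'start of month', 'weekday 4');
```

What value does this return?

`start of month` rewinds 2073-12-30 to 2073-12-01.
`weekday 4` advances to the next Thursday; 2073-12-01 is a Friday, so it moves forward to 2073-12-07.

2073-12-07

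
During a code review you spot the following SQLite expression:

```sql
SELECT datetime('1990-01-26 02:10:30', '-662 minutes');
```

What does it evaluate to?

1990-01-25 15:08:30

662 minutes = 11h 2m; -662 minutes from 1990-01-26 02:10:30 is 1990-01-25 15:08:30 (crosses midnight).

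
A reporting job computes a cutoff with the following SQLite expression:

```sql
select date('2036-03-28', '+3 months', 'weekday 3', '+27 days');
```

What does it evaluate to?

Adding +3 months to 2036-03-28 gives 2036-06-28.
`weekday 3` advances to the next Wednesday; 2036-06-28 is a Saturday, so it moves forward to 2036-07-02.
Advancing 27 more days within July lands on 2036-07-29.

2036-07-29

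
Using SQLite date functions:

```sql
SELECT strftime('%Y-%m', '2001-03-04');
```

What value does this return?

`%Y-%m` extracts the year-month: 2001-03.

2001-03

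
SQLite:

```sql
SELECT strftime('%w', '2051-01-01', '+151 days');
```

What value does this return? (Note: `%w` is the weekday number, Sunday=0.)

First apply '+151 days': 2051-01-01 → 2051-06-01.
2051-06-01 is a Thursday; with Sunday=0 that is 4.

4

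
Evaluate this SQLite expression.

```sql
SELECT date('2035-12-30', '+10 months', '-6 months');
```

2036-04-30

Adding +10 months to 2035-12-30 gives 2036-10-30.
Adding -6 months to 2036-10-30 gives 2036-04-30.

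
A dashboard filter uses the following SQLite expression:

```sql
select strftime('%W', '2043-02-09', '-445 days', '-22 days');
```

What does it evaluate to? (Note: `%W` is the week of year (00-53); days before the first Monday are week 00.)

43

First apply '-445 days', '-22 days': 2043-02-09 → 2041-10-30.
2041-10-30 is a Wednesday. SQLite's %W counts Mondays since the year started; the result is 43.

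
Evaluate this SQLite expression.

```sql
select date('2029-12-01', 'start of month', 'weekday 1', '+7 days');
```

`start of month` rewinds 2029-12-01 to 2029-12-01.
`weekday 1` advances to the next Monday; 2029-12-01 is a Saturday, so it moves forward to 2029-12-03.
Advancing 7 more days within December lands on 2029-12-10.

2029-12-10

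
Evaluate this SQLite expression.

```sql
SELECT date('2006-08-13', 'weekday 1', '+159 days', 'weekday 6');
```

2007-01-20

`weekday 1` advances to the next Monday; 2006-08-13 is a Sunday, so it moves forward to 2006-08-14.
Applying '+159 days' to 2006-08-14: counting 159 days forward gives 2007-01-20.
`weekday 6` advances to the next Saturday; 2007-01-20 is already a Saturday, so it stays at 2007-01-20.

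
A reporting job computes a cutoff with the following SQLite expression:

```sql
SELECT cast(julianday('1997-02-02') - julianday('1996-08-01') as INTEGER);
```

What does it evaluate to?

185

30 days remain in August 1996 after the 1st (31 − 1).
September 1996: 30 days.
October 1996: 31 days.
November 1996: 30 days.
December 1996: 31 days.
January 1997: 31 days.
Then 2 days into February 1997.
Total: 30 + 30 + 31 + 30 + 31 + 31 + 2 = 185.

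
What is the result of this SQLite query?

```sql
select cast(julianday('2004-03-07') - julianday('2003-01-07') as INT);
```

24 days remain in January 2003 after the 7th (31 − 7).
Full months from February 2003 through February 2004 contribute their day counts.
Then 7 days into March 2004.
Total: 24 + 28 + 31 + 30 + 31 + 30 + 31 + 31 + 30 + 31 + 30 + 31 + 31 + 29 + 7 = 425.

425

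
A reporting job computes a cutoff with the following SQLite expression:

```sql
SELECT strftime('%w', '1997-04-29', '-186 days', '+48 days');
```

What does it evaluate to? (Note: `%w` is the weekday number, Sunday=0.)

4

First apply '-186 days', '+48 days': 1997-04-29 → 1996-12-12.
1996-12-12 is a Thursday; with Sunday=0 that is 4.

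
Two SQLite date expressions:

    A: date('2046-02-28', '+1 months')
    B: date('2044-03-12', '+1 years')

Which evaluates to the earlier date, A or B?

B

A = 2046-03-28.
B = 2045-03-12.
B is earlier.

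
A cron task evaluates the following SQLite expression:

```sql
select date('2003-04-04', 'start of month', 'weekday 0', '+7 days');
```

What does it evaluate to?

`start of month` rewinds 2003-04-04 to 2003-04-01.
`weekday 0` advances to the next Sunday; 2003-04-01 is a Tuesday, so it moves forward to 2003-04-06.
Advancing 7 more days within April lands on 2003-04-13.

2003-04-13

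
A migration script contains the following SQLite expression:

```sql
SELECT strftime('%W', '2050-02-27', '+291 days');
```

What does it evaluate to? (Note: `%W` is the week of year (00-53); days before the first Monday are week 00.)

50

First apply '+291 days': 2050-02-27 → 2050-12-15.
2050-12-15 is a Thursday. SQLite's %W counts Mondays since the year started; the result is 50.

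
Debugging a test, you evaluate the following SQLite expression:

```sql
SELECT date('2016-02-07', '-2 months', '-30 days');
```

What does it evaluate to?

2015-11-07

Adding -2 months to 2016-02-07 gives 2015-12-07.
Going back 7 days from 2015-12-07 reaches 2015-11-30 (last day of November, 30 days).
Going back 23 days within November lands on 2015-11-07.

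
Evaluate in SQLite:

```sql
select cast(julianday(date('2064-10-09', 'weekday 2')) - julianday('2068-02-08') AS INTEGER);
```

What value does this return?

-1212

`weekday 2` advances to the next Tuesday; 2064-10-09 is a Thursday, so it moves forward to 2064-10-14.
17 days remain in October 2064 after the 14th (31 − 14).
Full months from November 2064 through January 2068 contribute their day counts.
Then 8 days into February 2068.
Total: 17 + 30 + 31 + 31 + 28 + 31 + 30 + 31 + 30 + 31 + 31 + 30 + 31 + 30 + 31 + 31 + 28 + 31 + 30 + 31 + 30 + 31 + 31 + 30 + 31 + 30 + 31 + 31 + 28 + 31 + 30 + 31 + 30 + 31 + 31 + 30 + 31 + 30 + 31 + 31 + 8 = 1212.
The subtraction is earlier − later, so the result is −1212 → -1212.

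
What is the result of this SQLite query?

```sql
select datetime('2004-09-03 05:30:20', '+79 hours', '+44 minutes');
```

+79 hours from 2004-09-03 05:30:20 is 2004-09-06 12:30:20 (crosses midnight).
+44 minutes from 2004-09-06 12:30:20 is 2004-09-06 13:14:20.

2004-09-06 13:14:20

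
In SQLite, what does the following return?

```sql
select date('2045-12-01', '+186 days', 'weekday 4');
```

2046-06-07

Applying '+186 days' to 2045-12-01: counting 186 days forward gives 2046-06-05.
`weekday 4` advances to the next Thursday; 2046-06-05 is a Tuesday, so it moves forward to 2046-06-07.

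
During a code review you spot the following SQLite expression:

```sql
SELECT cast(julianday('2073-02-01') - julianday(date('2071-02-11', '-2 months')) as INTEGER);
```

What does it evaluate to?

Adding -2 months to 2071-02-11 gives 2070-12-11.
20 days remain in December 2070 after the 11th (31 − 11).
Full months from January 2071 through January 2073 contribute their day counts.
Then 1 day into February 2073.
Total: 20 + 31 + 28 + 31 + 30 + 31 + 30 + 31 + 31 + 30 + 31 + 30 + 31 + 31 + 29 + 31 + 30 + 31 + 30 + 31 + 31 + 30 + 31 + 30 + 31 + 31 + 1 = 783.

783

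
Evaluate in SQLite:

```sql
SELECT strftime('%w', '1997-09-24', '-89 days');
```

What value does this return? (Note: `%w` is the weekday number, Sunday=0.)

First apply '-89 days': 1997-09-24 → 1997-06-27.
1997-06-27 is a Friday; with Sunday=0 that is 5.

5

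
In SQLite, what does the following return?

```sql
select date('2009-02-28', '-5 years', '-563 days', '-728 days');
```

Adding -5 years to 2009-02-28 gives 2004-02-28.
Applying '-563 days' to 2004-02-28: counting 563 days back gives 2002-08-14.
Applying '-728 days' to 2002-08-14: counting 728 days back gives 2000-08-16.

2000-08-16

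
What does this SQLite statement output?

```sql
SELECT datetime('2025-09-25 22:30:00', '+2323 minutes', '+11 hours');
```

2323 minutes = 38h 43m; +2323 minutes from 2025-09-25 22:30:00 is 2025-09-27 13:13:00 (crosses midnight).
+11 hours from 2025-09-27 13:13:00 is 2025-09-28 00:13:00 (crosses midnight).

2025-09-28 00:13:00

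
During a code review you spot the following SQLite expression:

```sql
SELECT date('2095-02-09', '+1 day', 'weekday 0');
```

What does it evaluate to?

2095-02-13

Advancing 1 more day within February lands on 2095-02-10.
`weekday 0` advances to the next Sunday; 2095-02-10 is a Thursday, so it moves forward to 2095-02-13.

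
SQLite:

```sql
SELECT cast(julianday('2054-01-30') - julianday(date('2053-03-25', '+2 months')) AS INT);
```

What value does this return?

Adding +2 months to 2053-03-25 gives 2053-05-25.
6 days remain in May 2053 after the 25th (31 − 25).
Full months from June 2053 through December 2053 contribute their day counts.
Then 30 days into January 2054.
Total: 6 + 30 + 31 + 31 + 30 + 31 + 30 + 31 + 30 = 250.

250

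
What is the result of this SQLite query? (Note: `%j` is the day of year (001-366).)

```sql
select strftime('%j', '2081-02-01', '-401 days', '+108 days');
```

105

First apply '-401 days', '+108 days': 2081-02-01 → 2080-04-14.
Day-of-year for 2080-04-14: days since 2080-01-01 inclusive = 105, zero-padded to 105.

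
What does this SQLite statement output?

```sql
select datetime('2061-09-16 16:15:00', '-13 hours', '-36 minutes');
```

2061-09-16 02:39:00

-13 hours from 2061-09-16 16:15:00 is 2061-09-16 03:15:00.
-36 minutes from 2061-09-16 03:15:00 is 2061-09-16 02:39:00.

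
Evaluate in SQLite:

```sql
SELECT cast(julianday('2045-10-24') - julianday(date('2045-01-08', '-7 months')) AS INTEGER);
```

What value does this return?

Adding -7 months to 2045-01-08 gives 2044-06-08.
22 days remain in June 2044 after the 8th (30 − 8).
Full months from July 2044 through September 2045 contribute their day counts.
Then 24 days into October 2045.
Total: 22 + 31 + 31 + 30 + 31 + 30 + 31 + 31 + 28 + 31 + 30 + 31 + 30 + 31 + 31 + 30 + 24 = 503.

503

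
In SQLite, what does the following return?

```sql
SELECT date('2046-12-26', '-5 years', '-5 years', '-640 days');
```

2035-03-27

Adding -5 years to 2046-12-26 gives 2041-12-26.
Adding -5 years to 2041-12-26 gives 2036-12-26.
Applying '-640 days' to 2036-12-26: counting 640 days back gives 2035-03-27.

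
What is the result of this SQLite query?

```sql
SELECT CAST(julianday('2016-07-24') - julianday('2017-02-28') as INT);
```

-219

7 days remain in July 2016 after the 24th (31 − 24).
Full months from August 2016 through January 2017 contribute their day counts.
Then 28 days into February 2017.
Total: 7 + 31 + 30 + 31 + 30 + 31 + 31 + 28 = 219.
The subtraction is earlier − later, so the result is −219 → -219.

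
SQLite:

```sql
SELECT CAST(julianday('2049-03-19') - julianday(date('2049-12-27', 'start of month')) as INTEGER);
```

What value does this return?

-257

`start of month` rewinds 2049-12-27 to 2049-12-01.
12 days remain in March 2049 after the 19th (31 − 19).
Full months from April 2049 through November 2049 contribute their day counts.
Then 1 day into December 2049.
Total: 12 + 30 + 31 + 30 + 31 + 31 + 30 + 31 + 30 + 1 = 257.
The subtraction is earlier − later, so the result is −257 → -257.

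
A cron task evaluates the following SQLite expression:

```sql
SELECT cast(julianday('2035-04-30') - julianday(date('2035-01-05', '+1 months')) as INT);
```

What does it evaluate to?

84

Adding +1 month to 2035-01-05 gives 2035-02-05.
23 days remain in February 2035 after the 5th (28 − 5).
March 2035: 31 days.
Then 30 days into April 2035.
Total: 23 + 31 + 30 = 84.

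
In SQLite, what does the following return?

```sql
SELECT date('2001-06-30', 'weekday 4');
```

2001-07-05

`weekday 4` advances to the next Thursday; 2001-06-30 is a Saturday, so it moves forward to 2001-07-05.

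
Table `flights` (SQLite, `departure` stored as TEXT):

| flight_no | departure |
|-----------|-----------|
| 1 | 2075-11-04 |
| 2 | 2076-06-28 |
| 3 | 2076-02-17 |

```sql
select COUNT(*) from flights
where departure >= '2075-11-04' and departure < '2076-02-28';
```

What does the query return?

Rows in [2075-11-04, 2076-02-28): 2075-11-04, 2076-02-17 → 2 rows.

2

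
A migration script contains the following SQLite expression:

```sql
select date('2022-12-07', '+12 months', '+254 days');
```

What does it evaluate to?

Adding +12 months to 2022-12-07 gives 2023-12-07.
Applying '+254 days' to 2023-12-07: counting 254 days forward gives 2024-08-17.

2024-08-17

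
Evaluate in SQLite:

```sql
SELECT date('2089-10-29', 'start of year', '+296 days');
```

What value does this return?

`start of year` rewinds 2089-10-29 to 2089-01-01.
Applying '+296 days' to 2089-01-01: counting 296 days forward gives 2089-10-24.

2089-10-24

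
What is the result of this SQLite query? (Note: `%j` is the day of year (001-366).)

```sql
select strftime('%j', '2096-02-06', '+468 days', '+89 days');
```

First apply '+468 days', '+89 days': 2096-02-06 → 2097-08-16.
Day-of-year for 2097-08-16: days since 2097-01-01 inclusive = 228, zero-padded to 228.

228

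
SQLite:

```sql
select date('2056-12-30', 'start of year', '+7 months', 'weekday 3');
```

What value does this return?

2056-08-02

`start of year` rewinds 2056-12-30 to 2056-01-01.
Adding +7 months to 2056-01-01 gives 2056-08-01.
`weekday 3` advances to the next Wednesday; 2056-08-01 is a Tuesday, so it moves forward to 2056-08-02.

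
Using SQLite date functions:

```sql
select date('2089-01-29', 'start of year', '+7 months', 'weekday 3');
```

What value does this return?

`start of year` rewinds 2089-01-29 to 2089-01-01.
Adding +7 months to 2089-01-01 gives 2089-08-01.
`weekday 3` advances to the next Wednesday; 2089-08-01 is a Monday, so it moves forward to 2089-08-03.

2089-08-03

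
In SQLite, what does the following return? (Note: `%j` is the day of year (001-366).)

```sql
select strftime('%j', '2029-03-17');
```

Day-of-year for 2029-03-17: days since 2029-01-01 inclusive = 76, zero-padded to 076.

076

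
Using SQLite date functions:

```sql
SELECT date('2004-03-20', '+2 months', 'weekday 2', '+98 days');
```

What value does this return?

2004-08-31

Adding +2 months to 2004-03-20 gives 2004-05-20.
`weekday 2` advances to the next Tuesday; 2004-05-20 is a Thursday, so it moves forward to 2004-05-25.
Applying '+98 days' to 2004-05-25: counting 98 days forward gives 2004-08-31.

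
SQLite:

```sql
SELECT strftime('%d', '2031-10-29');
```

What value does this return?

`%d` extracts the 2-digit day of month: 29.

29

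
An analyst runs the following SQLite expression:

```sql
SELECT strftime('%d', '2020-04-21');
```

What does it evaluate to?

`%d` extracts the 2-digit day of month: 21.

21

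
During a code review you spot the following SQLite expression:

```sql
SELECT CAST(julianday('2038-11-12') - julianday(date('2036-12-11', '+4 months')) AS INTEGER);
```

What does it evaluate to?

580

Adding +4 months to 2036-12-11 gives 2037-04-11.
19 days remain in April 2037 after the 11th (30 − 11).
Full months from May 2037 through October 2038 contribute their day counts.
Then 12 days into November 2038.
Total: 19 + 31 + 30 + 31 + 31 + 30 + 31 + 30 + 31 + 31 + 28 + 31 + 30 + 31 + 30 + 31 + 31 + 30 + 31 + 12 = 580.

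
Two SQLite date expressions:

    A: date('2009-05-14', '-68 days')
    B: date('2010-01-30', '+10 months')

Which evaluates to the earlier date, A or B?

A

A = 2009-03-07.
B = 2010-11-30.
A is earlier.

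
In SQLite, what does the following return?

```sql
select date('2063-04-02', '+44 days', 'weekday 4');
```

Applying '+44 days' to 2063-04-02: counting 44 days forward gives 2063-05-16.
`weekday 4` advances to the next Thursday; 2063-05-16 is a Wednesday, so it moves forward to 2063-05-17.

2063-05-17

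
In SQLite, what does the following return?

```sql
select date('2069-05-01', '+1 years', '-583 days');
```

Adding +1 year to 2069-05-01 gives 2070-05-01.
Applying '-583 days' to 2070-05-01: counting 583 days back gives 2068-09-25.

2068-09-25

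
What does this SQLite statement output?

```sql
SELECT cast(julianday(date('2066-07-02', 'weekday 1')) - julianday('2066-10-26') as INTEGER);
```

`weekday 1` advances to the next Monday; 2066-07-02 is a Friday, so it moves forward to 2066-07-05.
26 days remain in July 2066 after the 5th (31 − 5).
August 2066: 31 days.
September 2066: 30 days.
Then 26 days into October 2066.
Total: 26 + 31 + 30 + 26 = 113.
The subtraction is earlier − later, so the result is −113 → -113.

-113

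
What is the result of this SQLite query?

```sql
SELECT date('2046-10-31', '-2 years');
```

2044-10-31

Adding -2 years to 2046-10-31 gives 2044-10-31.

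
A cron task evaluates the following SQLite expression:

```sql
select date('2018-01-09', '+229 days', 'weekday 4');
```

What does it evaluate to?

2018-08-30

Applying '+229 days' to 2018-01-09: counting 229 days forward gives 2018-08-26.
`weekday 4` advances to the next Thursday; 2018-08-26 is a Sunday, so it moves forward to 2018-08-30.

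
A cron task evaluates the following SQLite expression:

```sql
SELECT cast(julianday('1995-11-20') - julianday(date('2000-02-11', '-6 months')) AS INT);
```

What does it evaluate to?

Adding -6 months to 2000-02-11 gives 1999-08-11.
10 days remain in November 1995 after the 20th (30 − 20).
Full months from December 1995 through July 1999 contribute their day counts.
Then 11 days into August 1999.
Total: 10 + 31 + 31 + 29 + 31 + 30 + 31 + 30 + 31 + 31 + 30 + 31 + 30 + 31 + 31 + 28 + 31 + 30 + 31 + 30 + 31 + 31 + 30 + 31 + 30 + 31 + 31 + 28 + 31 + 30 + 31 + 30 + 31 + 31 + 30 + 31 + 30 + 31 + 31 + 28 + 31 + 30 + 31 + 30 + 31 + 11 = 1360.
The subtraction is earlier − later, so the result is −1360 → -1360.

-1360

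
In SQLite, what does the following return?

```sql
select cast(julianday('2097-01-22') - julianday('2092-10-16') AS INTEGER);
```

15 days remain in October 2092 after the 16th (31 − 16).
Full months from November 2092 through December 2096 contribute their day counts.
Then 22 days into January 2097.
Total: 15 + 30 + 31 + 31 + 28 + 31 + 30 + 31 + 30 + 31 + 31 + 30 + 31 + 30 + 31 + 31 + 28 + 31 + 30 + 31 + 30 + 31 + 31 + 30 + 31 + 30 + 31 + 31 + 28 + 31 + 30 + 31 + 30 + 31 + 31 + 30 + 31 + 30 + 31 + 31 + 29 + 31 + 30 + 31 + 30 + 31 + 31 + 30 + 31 + 30 + 31 + 22 = 1559.

1559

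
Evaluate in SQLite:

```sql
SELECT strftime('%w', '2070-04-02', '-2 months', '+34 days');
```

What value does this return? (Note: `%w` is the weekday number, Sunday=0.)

First apply '-2 months', '+34 days': 2070-04-02 → 2070-03-08.
2070-03-08 is a Saturday; with Sunday=0 that is 6.

6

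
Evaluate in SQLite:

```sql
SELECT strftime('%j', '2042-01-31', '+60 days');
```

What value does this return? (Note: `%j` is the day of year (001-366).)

091

First apply '+60 days': 2042-01-31 → 2042-04-01.
Day-of-year for 2042-04-01: days since 2042-01-01 inclusive = 91, zero-padded to 091.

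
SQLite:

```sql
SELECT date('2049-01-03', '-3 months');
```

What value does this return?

2048-10-03

Adding -3 months to 2049-01-03 gives 2048-10-03.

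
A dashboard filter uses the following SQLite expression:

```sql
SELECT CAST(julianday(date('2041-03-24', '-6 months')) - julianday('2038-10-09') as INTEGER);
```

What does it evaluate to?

Adding -6 months to 2041-03-24 gives 2040-09-24.
22 days remain in October 2038 after the 9th (31 − 9).
Full months from November 2038 through August 2040 contribute their day counts.
Then 24 days into September 2040.
Total: 22 + 30 + 31 + 31 + 28 + 31 + 30 + 31 + 30 + 31 + 31 + 30 + 31 + 30 + 31 + 31 + 29 + 31 + 30 + 31 + 30 + 31 + 31 + 24 = 716.

716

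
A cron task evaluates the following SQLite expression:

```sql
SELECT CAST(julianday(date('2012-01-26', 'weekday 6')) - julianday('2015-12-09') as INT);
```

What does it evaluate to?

`weekday 6` advances to the next Saturday; 2012-01-26 is a Thursday, so it moves forward to 2012-01-28.
3 days remain in January 2012 after the 28th (31 − 28).
Full months from February 2012 through November 2015 contribute their day counts.
Then 9 days into December 2015.
Total: 3 + 29 + 31 + 30 + 31 + 30 + 31 + 31 + 30 + 31 + 30 + 31 + 31 + 28 + 31 + 30 + 31 + 30 + 31 + 31 + 30 + 31 + 30 + 31 + 31 + 28 + 31 + 30 + 31 + 30 + 31 + 31 + 30 + 31 + 30 + 31 + 31 + 28 + 31 + 30 + 31 + 30 + 31 + 31 + 30 + 31 + 30 + 9 = 1411.
The subtraction is earlier − later, so the result is −1411 → -1411.

-1411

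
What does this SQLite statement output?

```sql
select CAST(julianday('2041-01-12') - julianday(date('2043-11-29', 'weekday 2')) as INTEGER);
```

-1053

`weekday 2` advances to the next Tuesday; 2043-11-29 is a Sunday, so it moves forward to 2043-12-01.
19 days remain in January 2041 after the 12th (31 − 12).
Full months from February 2041 through November 2043 contribute their day counts.
Then 1 day into December 2043.
Total: 19 + 28 + 31 + 30 + 31 + 30 + 31 + 31 + 30 + 31 + 30 + 31 + 31 + 28 + 31 + 30 + 31 + 30 + 31 + 31 + 30 + 31 + 30 + 31 + 31 + 28 + 31 + 30 + 31 + 30 + 31 + 31 + 30 + 31 + 30 + 1 = 1053.
The subtraction is earlier − later, so the result is −1053 → -1053.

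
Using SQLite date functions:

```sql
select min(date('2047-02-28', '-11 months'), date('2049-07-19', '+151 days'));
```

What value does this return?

date('2047-02-28', '-11 months') → 2046-03-28.
date('2049-07-19', '+151 days') → 2049-12-17.
Earlier of the two is 2046-03-28.

2046-03-28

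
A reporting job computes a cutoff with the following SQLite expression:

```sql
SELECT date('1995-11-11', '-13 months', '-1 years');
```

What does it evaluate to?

1993-10-11

Adding -13 months to 1995-11-11 gives 1994-10-11.
Adding -1 year to 1994-10-11 gives 1993-10-11.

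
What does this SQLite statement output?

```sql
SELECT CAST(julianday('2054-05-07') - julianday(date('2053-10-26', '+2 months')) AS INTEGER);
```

132

Adding +2 months to 2053-10-26 gives 2053-12-26.
5 days remain in December 2053 after the 26th (31 − 26).
January 2054: 31 days.
February 2054: 28 days.
March 2054: 31 days.
April 2054: 30 days.
Then 7 days into May 2054.
Total: 5 + 31 + 28 + 31 + 30 + 7 = 132.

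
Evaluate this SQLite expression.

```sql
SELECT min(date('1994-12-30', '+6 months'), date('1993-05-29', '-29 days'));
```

1993-04-30

date('1994-12-30', '+6 months') → 1995-06-30.
date('1993-05-29', '-29 days') → 1993-04-30.
Earlier of the two is 1993-04-30.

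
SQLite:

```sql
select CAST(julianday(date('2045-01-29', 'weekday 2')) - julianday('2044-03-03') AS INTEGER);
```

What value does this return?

334

`weekday 2` advances to the next Tuesday; 2045-01-29 is a Sunday, so it moves forward to 2045-01-31.
28 days remain in March 2044 after the 3rd (31 − 3).
Full months from April 2044 through December 2044 contribute their day counts.
Then 31 days into January 2045.
Total: 28 + 30 + 31 + 30 + 31 + 31 + 30 + 31 + 30 + 31 + 31 = 334.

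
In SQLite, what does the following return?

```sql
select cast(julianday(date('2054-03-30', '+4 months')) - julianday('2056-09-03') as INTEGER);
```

Adding +4 months to 2054-03-30 gives 2054-07-30.
1 day remains in July 2054 after the 30th (31 − 30).
Full months from August 2054 through August 2056 contribute their day counts.
Then 3 days into September 2056.
Total: 1 + 31 + 30 + 31 + 30 + 31 + 31 + 28 + 31 + 30 + 31 + 30 + 31 + 31 + 30 + 31 + 30 + 31 + 31 + 29 + 31 + 30 + 31 + 30 + 31 + 31 + 3 = 766.
The subtraction is earlier − later, so the result is −766 → -766.

-766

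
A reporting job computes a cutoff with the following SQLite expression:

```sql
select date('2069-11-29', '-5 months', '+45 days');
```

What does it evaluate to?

Adding -5 months to 2069-11-29 gives 2069-06-29.
Applying '+45 days' to 2069-06-29: counting 45 days forward gives 2069-08-13.

2069-08-13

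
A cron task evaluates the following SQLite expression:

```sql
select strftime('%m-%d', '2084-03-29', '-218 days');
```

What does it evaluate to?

First apply '-218 days': 2084-03-29 → 2083-08-24.
`%m-%d` extracts the month-day: 08-24.

08-24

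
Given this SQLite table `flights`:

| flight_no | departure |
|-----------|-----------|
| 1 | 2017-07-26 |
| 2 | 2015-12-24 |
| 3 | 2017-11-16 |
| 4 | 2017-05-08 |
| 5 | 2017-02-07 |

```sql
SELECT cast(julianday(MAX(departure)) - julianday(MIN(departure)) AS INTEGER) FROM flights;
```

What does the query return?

693

MIN = 2015-12-24, MAX = 2017-11-16.
7 days remain in December 2015 after the 24th (31 − 24).
Full months from January 2016 through October 2017 contribute their day counts.
Then 16 days into November 2017.
Total: 7 + 31 + 29 + 31 + 30 + 31 + 30 + 31 + 31 + 30 + 31 + 30 + 31 + 31 + 28 + 31 + 30 + 31 + 30 + 31 + 31 + 30 + 31 + 16 = 693.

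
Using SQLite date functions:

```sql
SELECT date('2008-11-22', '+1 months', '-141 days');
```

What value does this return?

2008-08-03

Adding +1 month to 2008-11-22 gives 2008-12-22.
Applying '-141 days' to 2008-12-22: counting 141 days back gives 2008-08-03.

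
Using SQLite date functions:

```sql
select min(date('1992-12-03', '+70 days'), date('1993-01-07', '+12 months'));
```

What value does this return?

date('1992-12-03', '+70 days') → 1993-02-11.
date('1993-01-07', '+12 months') → 1994-01-07.
Earlier of the two is 1993-02-11.

1993-02-11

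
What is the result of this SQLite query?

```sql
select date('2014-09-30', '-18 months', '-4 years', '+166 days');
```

Adding -18 months to 2014-09-30 gives 2013-03-30.
Adding -4 years to 2013-03-30 gives 2009-03-30.
Applying '+166 days' to 2009-03-30: counting 166 days forward gives 2009-09-12.

2009-09-12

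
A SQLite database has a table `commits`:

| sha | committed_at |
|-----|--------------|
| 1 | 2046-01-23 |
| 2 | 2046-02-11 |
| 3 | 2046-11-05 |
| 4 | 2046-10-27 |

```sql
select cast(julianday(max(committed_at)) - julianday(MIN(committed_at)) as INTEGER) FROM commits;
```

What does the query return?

286

MIN = 2046-01-23, MAX = 2046-11-05.
8 days remain in January 2046 after the 23rd (31 − 23).
Full months from February 2046 through October 2046 contribute their day counts.
Then 5 days into November 2046.
Total: 8 + 28 + 31 + 30 + 31 + 30 + 31 + 31 + 30 + 31 + 5 = 286.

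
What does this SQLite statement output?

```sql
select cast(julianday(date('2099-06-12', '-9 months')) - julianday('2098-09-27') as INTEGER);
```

-15

Adding -9 months to 2099-06-12 gives 2098-09-12.
Both dates are in September 2098: 27 − 12 = 15.
The subtraction is earlier − later, so the result is −15 → -15.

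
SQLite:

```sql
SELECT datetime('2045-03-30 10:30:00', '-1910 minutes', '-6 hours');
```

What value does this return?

1910 minutes = 31h 50m; -1910 minutes from 2045-03-30 10:30:00 is 2045-03-29 02:40:00 (crosses midnight).
-6 hours from 2045-03-29 02:40:00 is 2045-03-28 20:40:00 (crosses midnight).

2045-03-28 20:40:00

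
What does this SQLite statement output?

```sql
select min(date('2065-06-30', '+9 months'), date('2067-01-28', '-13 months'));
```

2065-12-28

date('2065-06-30', '+9 months') → 2066-03-30.
date('2067-01-28', '-13 months') → 2065-12-28.
Earlier of the two is 2065-12-28.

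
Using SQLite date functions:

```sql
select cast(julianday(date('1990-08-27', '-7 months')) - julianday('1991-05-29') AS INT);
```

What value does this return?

Adding -7 months to 1990-08-27 gives 1990-01-27.
4 days remain in January 1990 after the 27th (31 − 27).
Full months from February 1990 through April 1991 contribute their day counts.
Then 29 days into May 1991.
Total: 4 + 28 + 31 + 30 + 31 + 30 + 31 + 31 + 30 + 31 + 30 + 31 + 31 + 28 + 31 + 30 + 29 = 487.
The subtraction is earlier − later, so the result is −487 → -487.

-487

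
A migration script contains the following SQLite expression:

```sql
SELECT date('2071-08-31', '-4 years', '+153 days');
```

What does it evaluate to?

Adding -4 years to 2071-08-31 gives 2067-08-31.
Applying '+153 days' to 2067-08-31: counting 153 days forward gives 2068-01-31.

2068-01-31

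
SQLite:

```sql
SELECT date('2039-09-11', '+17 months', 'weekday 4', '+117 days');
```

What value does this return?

Adding +17 months to 2039-09-11 gives 2041-02-11.
`weekday 4` advances to the next Thursday; 2041-02-11 is a Monday, so it moves forward to 2041-02-14.
Applying '+117 days' to 2041-02-14: counting 117 days forward gives 2041-06-11.

2041-06-11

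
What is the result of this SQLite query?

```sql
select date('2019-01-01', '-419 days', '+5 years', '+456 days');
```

2024-02-07

Applying '-419 days' to 2019-01-01: counting 419 days back gives 2017-11-08.
Adding +5 years to 2017-11-08 gives 2022-11-08.
Applying '+456 days' to 2022-11-08: counting 456 days forward gives 2024-02-07.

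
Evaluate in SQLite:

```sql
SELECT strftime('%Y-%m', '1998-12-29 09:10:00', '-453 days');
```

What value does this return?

First apply '-453 days': 1998-12-29 09:10:00 → 1997-10-02 09:10:00.
`%Y-%m` extracts the year-month: 1997-10.

1997-10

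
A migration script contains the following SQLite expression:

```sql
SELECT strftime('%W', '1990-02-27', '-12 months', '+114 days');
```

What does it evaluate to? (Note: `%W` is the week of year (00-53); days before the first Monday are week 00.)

First apply '-12 months', '+114 days': 1990-02-27 → 1989-06-21.
1989-06-21 is a Wednesday. SQLite's %W counts Mondays since the year started; the result is 25.

25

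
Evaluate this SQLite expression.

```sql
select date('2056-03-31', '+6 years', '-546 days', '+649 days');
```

Adding +6 years to 2056-03-31 gives 2062-03-31.
Applying '-546 days' to 2062-03-31: counting 546 days back gives 2060-10-01.
Applying '+649 days' to 2060-10-01: counting 649 days forward gives 2062-07-12.

2062-07-12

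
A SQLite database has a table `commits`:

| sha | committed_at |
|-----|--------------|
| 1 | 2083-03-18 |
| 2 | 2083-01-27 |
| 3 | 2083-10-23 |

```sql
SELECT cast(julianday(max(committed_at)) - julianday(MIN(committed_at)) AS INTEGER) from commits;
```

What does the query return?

MIN = 2083-01-27, MAX = 2083-10-23.
4 days remain in January 2083 after the 27th (31 − 27).
Full months from February 2083 through September 2083 contribute their day counts.
Then 23 days into October 2083.
Total: 4 + 28 + 31 + 30 + 31 + 30 + 31 + 31 + 30 + 23 = 269.

269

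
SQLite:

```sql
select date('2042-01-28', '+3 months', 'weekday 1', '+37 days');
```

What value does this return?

2042-06-04

Adding +3 months to 2042-01-28 gives 2042-04-28.
`weekday 1` advances to the next Monday; 2042-04-28 is already a Monday, so it stays at 2042-04-28.
April 2042 has 30 days; 2 remain after the 28th, so 3 days reach 2042-05-01.
May 2042 has 31 days; 30 remain after the 1st, so 31 days reach 2042-06-01.
Advancing 3 more days within June lands on 2042-06-04.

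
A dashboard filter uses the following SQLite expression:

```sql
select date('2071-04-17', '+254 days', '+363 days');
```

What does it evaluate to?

2072-12-24

Applying '+254 days' to 2071-04-17: counting 254 days forward gives 2071-12-27.
Applying '+363 days' to 2071-12-27: counting 363 days forward gives 2072-12-24.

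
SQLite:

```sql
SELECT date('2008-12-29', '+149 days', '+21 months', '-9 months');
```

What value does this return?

2010-05-27

Applying '+149 days' to 2008-12-29: counting 149 days forward gives 2009-05-27.
Adding +21 months to 2009-05-27 gives 2011-02-27.
Adding -9 months to 2011-02-27 gives 2010-05-27.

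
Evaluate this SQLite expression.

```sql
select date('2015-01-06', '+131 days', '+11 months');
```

Applying '+131 days' to 2015-01-06: counting 131 days forward gives 2015-05-17.
Adding +11 months to 2015-05-17 gives 2016-04-17.

2016-04-17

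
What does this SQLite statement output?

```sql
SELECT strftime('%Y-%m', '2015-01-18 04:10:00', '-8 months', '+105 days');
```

First apply '-8 months', '+105 days': 2015-01-18 04:10:00 → 2014-08-31 04:10:00.
`%Y-%m` extracts the year-month: 2014-08.

2014-08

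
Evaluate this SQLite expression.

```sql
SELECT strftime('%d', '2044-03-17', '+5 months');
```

First apply '+5 months': 2044-03-17 → 2044-08-17.
`%d` extracts the 2-digit day of month: 17.

17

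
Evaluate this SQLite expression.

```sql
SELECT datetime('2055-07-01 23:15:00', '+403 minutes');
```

403 minutes = 6h 43m; +403 minutes from 2055-07-01 23:15:00 is 2055-07-02 05:58:00 (crosses midnight).

2055-07-02 05:58:00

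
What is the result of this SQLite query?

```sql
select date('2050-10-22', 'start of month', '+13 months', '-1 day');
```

`start of month` rewinds 2050-10-22 to 2050-10-01.
Adding +13 months to 2050-10-01 gives 2051-11-01.
Going back 1 day from 2051-11-01 reaches 2051-10-31 (last day of October, 31 days).

2051-10-31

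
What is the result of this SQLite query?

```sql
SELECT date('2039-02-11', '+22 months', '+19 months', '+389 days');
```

2043-08-04

Adding +22 months to 2039-02-11 gives 2040-12-11.
Adding +19 months to 2040-12-11 gives 2042-07-11.
Applying '+389 days' to 2042-07-11: counting 389 days forward gives 2043-08-04.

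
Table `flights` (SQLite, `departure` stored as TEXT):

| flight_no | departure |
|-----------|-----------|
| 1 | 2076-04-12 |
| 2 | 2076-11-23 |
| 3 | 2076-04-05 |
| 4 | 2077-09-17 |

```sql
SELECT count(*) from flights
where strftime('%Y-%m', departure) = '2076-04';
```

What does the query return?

2

Rows with year-month 2076-04: 2076-04-12, 2076-04-05 → 2.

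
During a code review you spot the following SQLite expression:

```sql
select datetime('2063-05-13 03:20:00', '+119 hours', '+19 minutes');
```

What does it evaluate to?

2063-05-18 02:39:00

+119 hours from 2063-05-13 03:20:00 is 2063-05-18 02:20:00 (crosses midnight).
+19 minutes from 2063-05-18 02:20:00 is 2063-05-18 02:39:00.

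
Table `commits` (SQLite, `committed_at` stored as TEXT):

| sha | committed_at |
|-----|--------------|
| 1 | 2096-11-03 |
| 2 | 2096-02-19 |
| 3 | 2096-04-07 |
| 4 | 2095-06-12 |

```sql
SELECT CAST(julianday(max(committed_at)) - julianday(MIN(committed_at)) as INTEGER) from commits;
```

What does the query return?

510

MIN = 2095-06-12, MAX = 2096-11-03.
18 days remain in June 2095 after the 12th (30 − 12).
Full months from July 2095 through October 2096 contribute their day counts.
Then 3 days into November 2096.
Total: 18 + 31 + 31 + 30 + 31 + 30 + 31 + 31 + 29 + 31 + 30 + 31 + 30 + 31 + 31 + 30 + 31 + 3 = 510.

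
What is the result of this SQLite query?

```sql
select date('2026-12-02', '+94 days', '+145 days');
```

2027-07-29

Applying '+94 days' to 2026-12-02: counting 94 days forward gives 2027-03-06.
Applying '+145 days' to 2027-03-06: counting 145 days forward gives 2027-07-29.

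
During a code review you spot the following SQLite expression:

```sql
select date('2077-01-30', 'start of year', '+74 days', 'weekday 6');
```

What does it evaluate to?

2077-03-20

`start of year` rewinds 2077-01-30 to 2077-01-01.
Applying '+74 days' to 2077-01-01: counting 74 days forward gives 2077-03-16.
`weekday 6` advances to the next Saturday; 2077-03-16 is a Tuesday, so it moves forward to 2077-03-20.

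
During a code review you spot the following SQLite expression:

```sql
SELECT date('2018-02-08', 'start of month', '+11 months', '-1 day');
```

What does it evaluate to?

2018-12-31

`start of month` rewinds 2018-02-08 to 2018-02-01.
Adding +11 months to 2018-02-01 gives 2019-01-01.
Going back 1 day from 2019-01-01 reaches 2018-12-31 (last day of December, 31 days).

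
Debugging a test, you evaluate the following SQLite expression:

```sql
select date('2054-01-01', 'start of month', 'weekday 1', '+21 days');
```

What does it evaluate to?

2054-01-26

`start of month` rewinds 2054-01-01 to 2054-01-01.
`weekday 1` advances to the next Monday; 2054-01-01 is a Thursday, so it moves forward to 2054-01-05.
Advancing 21 more days within January lands on 2054-01-26.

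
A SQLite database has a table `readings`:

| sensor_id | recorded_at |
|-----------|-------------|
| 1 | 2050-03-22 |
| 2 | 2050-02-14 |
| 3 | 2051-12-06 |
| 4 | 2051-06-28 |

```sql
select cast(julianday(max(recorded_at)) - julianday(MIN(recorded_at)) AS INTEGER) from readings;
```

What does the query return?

660

MIN = 2050-02-14, MAX = 2051-12-06.
14 days remain in February 2050 after the 14th (28 − 14).
Full months from March 2050 through November 2051 contribute their day counts.
Then 6 days into December 2051.
Total: 14 + 31 + 30 + 31 + 30 + 31 + 31 + 30 + 31 + 30 + 31 + 31 + 28 + 31 + 30 + 31 + 30 + 31 + 31 + 30 + 31 + 30 + 6 = 660.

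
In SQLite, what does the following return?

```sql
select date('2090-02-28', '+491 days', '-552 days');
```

Applying '+491 days' to 2090-02-28: counting 491 days forward gives 2091-07-04.
Applying '-552 days' to 2091-07-04: counting 552 days back gives 2089-12-29.

2089-12-29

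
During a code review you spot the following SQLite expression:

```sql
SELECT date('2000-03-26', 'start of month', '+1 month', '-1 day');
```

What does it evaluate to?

`start of month` rewinds 2000-03-26 to 2000-03-01.
Adding +1 month to 2000-03-01 gives 2000-04-01.
Going back 1 day from 2000-04-01 reaches 2000-03-31 (last day of March, 31 days).

2000-03-31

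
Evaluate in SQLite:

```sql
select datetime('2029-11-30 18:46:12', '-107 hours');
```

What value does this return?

-107 hours from 2029-11-30 18:46:12 is 2029-11-26 07:46:12 (crosses midnight).

2029-11-26 07:46:12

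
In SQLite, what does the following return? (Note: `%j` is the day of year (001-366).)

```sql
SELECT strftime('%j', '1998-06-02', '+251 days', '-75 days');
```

329

First apply '+251 days', '-75 days': 1998-06-02 → 1998-11-25.
Day-of-year for 1998-11-25: days since 1998-01-01 inclusive = 329, zero-padded to 329.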